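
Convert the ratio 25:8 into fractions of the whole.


Total parts = 25 + 8 = 33
First part: 25/33 = 25/33
Second part: 8/33 = 8/33
= 25/33 and 8/33

25/33 and 8/33


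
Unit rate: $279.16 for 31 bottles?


Unit rate = total / quantity
= 279.16 / 31
= $9.01 per unit

$9.01 per unit


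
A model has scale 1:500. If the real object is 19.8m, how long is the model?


Model size = real / scale
= 19.8 / 500
= 0.0396 m

0.0396 m


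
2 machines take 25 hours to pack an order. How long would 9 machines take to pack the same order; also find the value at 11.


Inverse proportion: x × y = constant
k = 2 × 25 = 50
At x=9: k/9 = 5.56
At x=11: k/11 = 4.55
= 5.56 and 4.55

5.56 and 4.55


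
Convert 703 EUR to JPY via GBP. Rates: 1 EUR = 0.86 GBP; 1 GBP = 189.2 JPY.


Step 1: 703 EUR × 0.86 = 604.58 GBP
Step 2: 604.58 GBP × 189.2 = 114386.54 JPY
Implied rate EUR→JPY = 0.86 × 189.2 = 162.7120
= 114386.54 JPY

114386.54 JPY


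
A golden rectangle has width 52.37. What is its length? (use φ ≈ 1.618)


φ = (1 + √5) / 2 ≈ 1.618
Length = width × φ = 52.37 × 1.618 = 84.73466
≈ 84.73

84.73


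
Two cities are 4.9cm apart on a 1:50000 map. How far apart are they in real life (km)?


Real distance = map distance × scale
= 4.9cm × 50000
= 245000 cm = 2450.0 m
= 2.450 km

2.450 km


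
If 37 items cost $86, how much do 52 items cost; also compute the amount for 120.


Direct proportion: y/x = constant
k = 86/37 ≈ 2.3243
y at x=52: k × 52 = 86 × 52 / 37 = 4472/37 ≈ 120.86
y at x=120: k × 120 = 86 × 120 / 37 = 10320/37 ≈ 278.92
= 120.86 and 278.92

120.86 and 278.92


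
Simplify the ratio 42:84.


GCD(42, 84) = 42
42/42 : 84/42
= 1:2

1:2


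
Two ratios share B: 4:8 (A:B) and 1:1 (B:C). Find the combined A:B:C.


Match B: multiply A:B by 1 → 4:8
Multiply B:C by 8 → 8:8
Combined: 4:8:8
GCD = 4
= 1:2:2

1:2:2


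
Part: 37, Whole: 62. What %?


Percentage = (part / whole) × 100
= (37 / 62) × 100
≈ 59.68%

59.68%


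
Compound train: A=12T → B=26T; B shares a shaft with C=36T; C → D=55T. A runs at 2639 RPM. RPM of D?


Stage 1: RPM_B = RPM_A × t_A/t_B = 2639 × 12/26 = 31668/26 = 1218.00
B and C share a shaft → RPM_C = RPM_B
Stage 2: RPM_D = RPM_C × t_C/t_D = RPM_A × (t_A×t_C)/(t_B×t_D)
Overall ratio = (12×36)/(26×55) = 432/1430
RPM_D = 2639 × 432/1430 = 1140048/1430
≈ 797.24 RPM

797.24 RPM


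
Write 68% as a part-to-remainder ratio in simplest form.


68% means 68 parts out of 100; remainder = 32
Part : remainder = 68:32
GCD = 4
= 17:8

17:8


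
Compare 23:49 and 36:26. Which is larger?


23/49 = 0.4694
36/26 = 1.3846
0.4694 < 1.3846, so 23:49 is less
= 36:26

36:26


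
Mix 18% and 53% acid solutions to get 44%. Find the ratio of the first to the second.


Let x parts of 18% mix with y parts of 53%.
18x + 53y = 44(x + y)
18x + 53y = 44x + 44y
x(18 - 44) = y(44 - 53)
x/y = (53 - 44)/(44 - 18) = 9/26
Simplify: 9:26
= 9:26

9:26


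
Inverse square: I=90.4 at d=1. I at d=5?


I₁d₁² = I₂d₂²
I₂ = I₁ × (d₁/d₂)²
= 90.4 × (1/5)²
= 90.4 × 1/25
= 90.4/25
= 3.6160

3.6160


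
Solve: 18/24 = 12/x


Cross multiply: 18 × x = 24 × 12
18x = 288
x = 288 / 18
= 16.00

16.00


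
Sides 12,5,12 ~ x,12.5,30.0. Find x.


Scale factor = 12.5/5 = 2.5
Missing side = 12 × 2.5
= 30.0

30.0


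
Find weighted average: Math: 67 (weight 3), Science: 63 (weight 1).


Numerator = 67×3 + 63×1
= 201 + 63
= 264
Total weight = 4
Weighted avg = 264/4
= 66.00

66.00


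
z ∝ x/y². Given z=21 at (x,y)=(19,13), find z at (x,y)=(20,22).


z = k·x/y²
Solve for k using the known point: k = z·y²/x = 21×169/19 = 3549/19 ≈ 186.7895
Now evaluate at x=20, y=22:
z = k × 20 / 484 = (3549 × 20) / (19 × 484) = 70980/9196
≈ 7.7186

7.7186


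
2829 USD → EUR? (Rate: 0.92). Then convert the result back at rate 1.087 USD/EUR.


Amount × rate = 2829 × 0.92 = 2602.68 EUR
Round-trip: 2602.68 × 1.087 = 2829.11 USD
= 2602.68 EUR, then 2829.11 USD

2602.68 EUR, then 2829.11 USD


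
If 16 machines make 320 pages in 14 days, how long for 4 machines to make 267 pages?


Days ∝ work / workers, so d₂ = d₁ × (m₁/m₂) × (w₂/w₁)
Workers factor (inverse): 16/4 = 4.0000
Work factor (direct): 267/320 ≈ 0.8344
d₂ = 14 × 16/4 × 267/320 = (14 × 16 × 267) / (4 × 320) = 59808/1280
≈ 46.73 days

46.73 days


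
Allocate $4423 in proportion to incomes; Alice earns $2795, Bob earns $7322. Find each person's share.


Total income = 2795 + 7322 = $10117
Alice: $4423 × 2795/10117 = $1221.93
Bob: $4423 × 7322/10117 = $3201.07
= Alice: $1221.93, Bob: $3201.07

Alice: $1221.93, Bob: $3201.07


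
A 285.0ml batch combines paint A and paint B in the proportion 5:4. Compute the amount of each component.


Total parts = 5 + 4 = 9
paint A: 285.0 × 5/9 = 158.3ml
paint B: 285.0 × 4/9 = 126.7ml
= 158.3ml and 126.7ml

158.3ml and 126.7ml


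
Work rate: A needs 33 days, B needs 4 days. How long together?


Rate of A = 1/33 per day
Rate of B = 1/4 per day
Combined rate = 1/33 + 1/4 = 37/132 ≈ 0.2803 per day
Days = 1 / combined rate = 132/37
≈ 3.57 days

3.57 days


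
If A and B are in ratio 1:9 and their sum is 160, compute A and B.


Let A = 1k, B = 9k.
1k + 9k = 160
10k = 160 → k = 160/10 = 16
A = 1×16 = 16, B = 9×16 = 144
= A = 16, B = 144

A = 16, B = 144


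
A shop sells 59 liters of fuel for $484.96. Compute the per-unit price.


Unit rate = total / quantity
= 484.96 / 59
= $8.22 per unit

$8.22 per unit


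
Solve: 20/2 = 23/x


Cross multiply: 20 × x = 2 × 23
20x = 46
x = 46 / 20
= 2.30

2.30


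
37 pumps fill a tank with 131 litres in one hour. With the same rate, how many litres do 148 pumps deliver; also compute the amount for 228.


Direct proportion: y/x = constant
k = 131/37 ≈ 3.5405
y at x=148: k × 148 = 131 × 148 / 37 = 19388/37 = 524.00
y at x=228: k × 228 = 131 × 228 / 37 = 29868/37 ≈ 807.24
= 524.00 and 807.24

524.00 and 807.24


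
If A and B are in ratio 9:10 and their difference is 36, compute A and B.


Let A = 9k, B = 10k.
10k - 9k = 36
1k = 36 → k = 36/1 = 36
A = 9×36 = 324, B = 10×36 = 360
= A = 324, B = 360

A = 324, B = 360


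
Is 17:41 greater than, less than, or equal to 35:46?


17/41 = 0.4146
35/46 = 0.7609
0.4146 < 0.7609, so 17:41 is less
= less than

less than


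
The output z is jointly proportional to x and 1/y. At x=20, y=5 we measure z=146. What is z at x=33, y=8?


z = k·x/y
Solve for k using the known point: k = z·y/x = 146×5/20 = 730/20 = 36.5000
Now evaluate at x=33, y=8:
z = k × 33 / 8 = (730 × 33) / (20 × 8) = 24090/160
= 150.5625

150.5625


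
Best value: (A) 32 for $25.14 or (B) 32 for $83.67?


Deal A: $25.14/32 = $0.7856/unit
Deal B: $83.67/32 = $2.6147/unit
A is cheaper per unit
= Deal A

Deal A


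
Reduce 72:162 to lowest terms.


GCD(72, 162) = 18
72/18 : 162/18
= 4:9

4:9


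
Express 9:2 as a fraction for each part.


Total parts = 9 + 2 = 11
First part: 9/11 = 9/11
Second part: 2/11 = 2/11
= 9/11 and 2/11

9/11 and 2/11


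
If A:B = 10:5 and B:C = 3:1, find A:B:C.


Match B: multiply A:B by 3 → 30:15
Multiply B:C by 5 → 15:5
Combined: 30:15:5
GCD = 5
= 6:3:1

6:3:1


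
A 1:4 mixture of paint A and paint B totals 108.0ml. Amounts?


Total parts = 1 + 4 = 5
paint A: 108.0 × 1/5 = 21.6ml
paint B: 108.0 × 4/5 = 86.4ml
= 21.6ml and 86.4ml

21.6ml and 86.4ml


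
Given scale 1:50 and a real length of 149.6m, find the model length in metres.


Model size = real / scale
= 149.6 / 50
= 2.9920 m

2.9920 m


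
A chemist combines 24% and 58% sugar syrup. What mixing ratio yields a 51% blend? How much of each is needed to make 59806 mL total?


Let x parts of 24% mix with y parts of 58%.
24x + 58y = 51(x + y)
24x + 58y = 51x + 51y
x(24 - 51) = y(51 - 58)
x/y = (58 - 51)/(51 - 24) = 7/27
Simplify: 7:27
Total parts = 34; one part = 59806/34 = 1759.00 mL
24% solution: 7×1759.00 = 12313.00 mL
58% solution: 27×1759.00 = 47493.00 mL
= ratio 7:27; 12313.00 mL and 47493.00 mL

ratio 7:27; 12313.00 mL and 47493.00 mL


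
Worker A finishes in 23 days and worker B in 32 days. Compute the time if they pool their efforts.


Rate of A = 1/23 per day
Rate of B = 1/32 per day
Combined rate = 1/23 + 1/32 = 55/736 ≈ 0.0747 per day
Days = 1 / combined rate = 736/55
≈ 13.38 days

13.38 days


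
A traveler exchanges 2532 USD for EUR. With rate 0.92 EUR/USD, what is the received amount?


Amount × rate = 2532 × 0.92
= 2329.44 EUR

2329.44 EUR


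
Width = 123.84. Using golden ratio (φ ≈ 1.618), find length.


φ = (1 + √5) / 2 ≈ 1.618
Length = width × φ = 123.84 × 1.618 = 200.37312
≈ 200.37

200.37


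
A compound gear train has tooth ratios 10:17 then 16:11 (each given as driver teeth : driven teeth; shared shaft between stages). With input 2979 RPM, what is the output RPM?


Stage 1: RPM_B = RPM_A × t_A/t_B = 2979 × 10/17 = 29790/17 ≈ 1752.35
B and C share a shaft → RPM_C = RPM_B
Stage 2: RPM_D = RPM_C × t_C/t_D = RPM_A × (t_A×t_C)/(t_B×t_D)
Overall ratio = (10×16)/(17×11) = 160/187
RPM_D = 2979 × 160/187 = 476640/187
≈ 2548.88 RPM

2548.88 RPM


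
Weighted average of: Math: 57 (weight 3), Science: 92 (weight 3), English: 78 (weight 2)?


Numerator = 57×3 + 92×3 + 78×2
= 171 + 276 + 156
= 603
Total weight = 8
Weighted avg = 603/8
= 75.38

75.38


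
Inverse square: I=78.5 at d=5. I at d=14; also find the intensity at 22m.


I₁d₁² = I₂d₂²
I at 14m = 78.5 × (5/14)² = 78.5 × 25/196 = 1962.5/196 ≈ 10.0128
I at 22m = 78.5 × (5/22)² = 78.5 × 25/484 = 1962.5/484 ≈ 4.0548
= 10.0128 and 4.0548

10.0128 and 4.0548


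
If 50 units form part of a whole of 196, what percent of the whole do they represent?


Percentage = (part / whole) × 100
= (50 / 196) × 100
≈ 25.51%

25.51%


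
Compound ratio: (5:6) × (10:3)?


Compound ratio = (5×10) : (6×3)
= 50:18
GCD = 2
= 25:9

25:9


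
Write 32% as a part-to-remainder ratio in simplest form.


32% means 32 parts out of 100; remainder = 68
Part : remainder = 32:68
GCD = 4
= 8:17

8:17


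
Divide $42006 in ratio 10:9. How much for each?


Total parts = 10 + 9 = 19
Part 1: 42006 × 10/19 = 22108.42
Part 2: 42006 × 9/19 = 19897.58
= Part 1: $22108.42, Part 2: $19897.58

Part 1: $22108.42, Part 2: $19897.58


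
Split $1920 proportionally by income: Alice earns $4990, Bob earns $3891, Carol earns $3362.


Total income = 4990 + 3891 + 3362 = $12243
Alice: $1920 × 4990/12243 = $782.55
Bob: $1920 × 3891/12243 = $610.20
Carol: $1920 × 3362/12243 = $527.24
= Alice: $782.55, Bob: $610.20, Carol: $527.24

Alice: $782.55, Bob: $610.20, Carol: $527.24


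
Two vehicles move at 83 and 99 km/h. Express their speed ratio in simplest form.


Ratio = 83:99
GCD = 1
Simplified = 83:99
Time ratio (same distance) = 99:83
Speed ratio = 83:99

83:99


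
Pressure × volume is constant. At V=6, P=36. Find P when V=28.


Inverse proportion: x × y = constant
k = 6 × 36 = 216
y₂ = k / 28 = 216 / 28
= 7.71

7.71


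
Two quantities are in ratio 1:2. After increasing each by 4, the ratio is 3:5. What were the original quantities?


Let A = 1k, B = 2k.
(1k + 4) / (2k + 4) = 3/5
Cross-multiply: 5(1k + 4) = 3(2k + 4)
5k + 20 = 6k + 12
5k - 6k = 12 - 20
-1k = -8
k = -8/-1 = 8
A = 1×8 = 8, B = 2×8 = 16
= A = 8, B = 16

A = 8, B = 16


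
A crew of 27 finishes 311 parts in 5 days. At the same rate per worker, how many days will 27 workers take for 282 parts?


Days ∝ work / workers, so d₂ = d₁ × (m₁/m₂) × (w₂/w₁)
Workers factor (inverse): 27/27 = 1.0000
Work factor (direct): 282/311 ≈ 0.9068
d₂ = 5 × 27/27 × 282/311 = (5 × 27 × 282) / (27 × 311) = 38070/8397
≈ 4.53 days

4.53 days


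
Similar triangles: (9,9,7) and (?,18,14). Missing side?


Scale factor = 18/9 = 2
Missing side = 9 × 2
= 18.0

18.0


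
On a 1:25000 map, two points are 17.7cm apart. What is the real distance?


Real distance = map distance × scale
= 17.7cm × 25000
= 442500 cm = 4425.0 m
= 4.425 km

4.425 km


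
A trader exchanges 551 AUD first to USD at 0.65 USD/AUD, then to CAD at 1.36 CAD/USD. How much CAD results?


Step 1: 551 AUD × 0.65 = 358.15 USD
Step 2: 358.15 USD × 1.36 = 487.08 CAD
Implied rate AUD→CAD = 0.65 × 1.36 = 0.8840
= 487.08 CAD

487.08 CAD


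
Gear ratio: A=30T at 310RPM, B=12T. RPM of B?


Gear ratio = 30:12 = 5:2
RPM_B = RPM_A × (teeth_A / teeth_B)
= 310 × (30/12)
= 775.0 RPM

775.0 RPM


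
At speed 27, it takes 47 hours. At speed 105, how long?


Inverse proportion: x × y = constant
k = 27 × 47 = 1269
y₂ = k / 105 = 1269 / 105
= 12.09

12.09


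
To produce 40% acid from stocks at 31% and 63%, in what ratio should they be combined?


Let x parts of 31% mix with y parts of 63%.
31x + 63y = 40(x + y)
31x + 63y = 40x + 40y
x(31 - 40) = y(40 - 63)
x/y = (63 - 40)/(40 - 31) = 23/9
Simplify: 23:9
= 23:9

23:9


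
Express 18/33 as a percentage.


Percentage = (part / whole) × 100
= (18 / 33) × 100
≈ 54.55%

54.55%


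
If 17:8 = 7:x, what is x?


Cross multiply: 17 × x = 8 × 7
17x = 56
x = 56 / 17
= 3.29

3.29


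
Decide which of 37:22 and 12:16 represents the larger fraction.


37/22 = 1.6818
12/16 = 0.7500
1.6818 > 0.7500, so 37:22 is greater
= 37:22

37:22


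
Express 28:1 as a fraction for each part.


Total parts = 28 + 1 = 29
First part: 28/29 = 28/29
Second part: 1/29 = 1/29
= 28/29 and 1/29

28/29 and 1/29


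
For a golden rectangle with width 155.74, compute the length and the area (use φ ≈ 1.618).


φ = (1 + √5) / 2 ≈ 1.618
Length = width × φ = 155.74 × 1.618 = 251.98732
≈ 251.99
Area = width × length = 155.74 × 251.98732 = 39244.5052168 ≈ 39244.51
= Length: 251.99, Area: 39244.51

Length: 251.99, Area: 39244.51


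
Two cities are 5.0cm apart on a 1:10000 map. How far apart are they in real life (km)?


Real distance = map distance × scale
= 5.0cm × 10000
= 50000 cm = 500.0 m
= 0.500 km

0.500 km


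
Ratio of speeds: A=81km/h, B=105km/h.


Ratio = 81:105
GCD = 3
Simplified = 27:35
Time ratio (same distance) = 35:27
Speed ratio = 27:35

27:35


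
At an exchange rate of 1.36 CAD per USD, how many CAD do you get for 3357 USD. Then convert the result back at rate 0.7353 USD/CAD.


Amount × rate = 3357 × 1.36 = 4565.52 CAD
Round-trip: 4565.52 × 0.7353 = 3357.03 USD
= 4565.52 CAD, then 3357.03 USD

4565.52 CAD, then 3357.03 USD


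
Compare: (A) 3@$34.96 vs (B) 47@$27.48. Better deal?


Deal A: $34.96/3 = $11.6533/unit
Deal B: $27.48/47 = $0.5847/unit
B is cheaper per unit
= Deal B

Deal B


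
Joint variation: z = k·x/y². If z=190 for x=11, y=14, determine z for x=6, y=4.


z = k·x/y²
Solve for k using the known point: k = z·y²/x = 190×196/11 = 37240/11 ≈ 3385.4545
Now evaluate at x=6, y=4:
z = k × 6 / 16 = (37240 × 6) / (11 × 16) = 223440/176
≈ 1269.5455

1269.5455


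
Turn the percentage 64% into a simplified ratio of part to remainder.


64% means 64 parts out of 100; remainder = 36
Part : remainder = 64:36
GCD = 4
= 16:9

16:9


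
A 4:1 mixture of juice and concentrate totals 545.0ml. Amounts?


Total parts = 4 + 1 = 5
juice: 545.0 × 4/5 = 436.0ml
concentrate: 545.0 × 1/5 = 109.0ml
= 436.0ml and 109.0ml

436.0ml and 109.0ml


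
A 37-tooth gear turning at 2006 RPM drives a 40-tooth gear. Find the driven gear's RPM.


Gear ratio = 37:40 = 37:40
RPM_B = RPM_A × (teeth_A / teeth_B)
= 2006 × (37/40)
= 1855.6 RPM

1855.6 RPM


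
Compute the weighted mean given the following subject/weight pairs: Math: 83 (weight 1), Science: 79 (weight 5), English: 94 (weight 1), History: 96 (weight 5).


Numerator = 83×1 + 79×5 + 94×1 + 96×5
= 83 + 395 + 94 + 480
= 1052
Total weight = 12
Weighted avg = 1052/12
= 87.67

87.67


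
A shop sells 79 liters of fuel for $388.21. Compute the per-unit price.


Unit rate = total / quantity
= 388.21 / 79
= $4.91 per unit

$4.91 per unit


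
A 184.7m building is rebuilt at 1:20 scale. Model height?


Model size = real / scale
= 184.7 / 20
= 9.2350 m

9.2350 m


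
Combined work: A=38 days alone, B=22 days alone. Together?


Rate of A = 1/38 per day
Rate of B = 1/22 per day
Combined rate = 1/38 + 1/22 = 60/836 ≈ 0.0718 per day
Days = 1 / combined rate = 836/60
≈ 13.93 days

13.93 days


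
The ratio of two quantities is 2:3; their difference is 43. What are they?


Let A = 2k, B = 3k.
3k - 2k = 43
1k = 43 → k = 43/1 = 43
A = 2×43 = 86, B = 3×43 = 129
= A = 86, B = 129

A = 86, B = 129


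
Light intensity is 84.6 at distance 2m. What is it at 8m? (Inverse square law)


I₁d₁² = I₂d₂²
I₂ = I₁ × (d₁/d₂)²
= 84.6 × (2/8)²
= 84.6 × 4/64
= 338.4/64
= 5.2875

5.2875


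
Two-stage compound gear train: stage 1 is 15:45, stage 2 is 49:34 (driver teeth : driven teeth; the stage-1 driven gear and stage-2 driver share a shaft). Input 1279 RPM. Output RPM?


Stage 1: RPM_B = RPM_A × t_A/t_B = 1279 × 15/45 = 19185/45 ≈ 426.33
B and C share a shaft → RPM_C = RPM_B
Stage 2: RPM_D = RPM_C × t_C/t_D = RPM_A × (t_A×t_C)/(t_B×t_D)
Overall ratio = (15×49)/(45×34) = 735/1530
RPM_D = 1279 × 735/1530 = 940065/1530
≈ 614.42 RPM

614.42 RPM


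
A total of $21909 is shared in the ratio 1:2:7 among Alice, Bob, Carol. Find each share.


Total parts = 1 + 2 + 7 = 10
Alice: 21909 × 1/10 = 2190.90
Bob: 21909 × 2/10 = 4381.80
Carol: 21909 × 7/10 = 15336.30
= Alice: $2190.90, Bob: $4381.80, Carol: $15336.30

Alice: $2190.90, Bob: $4381.80, Carol: $15336.30


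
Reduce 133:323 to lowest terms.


GCD(133, 323) = 19
133/19 : 323/19
= 7:17

7:17


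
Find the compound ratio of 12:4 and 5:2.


Compound ratio = (12×5) : (4×2)
= 60:8
GCD = 4
= 15:2

15:2


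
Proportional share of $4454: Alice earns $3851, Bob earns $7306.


Total income = 3851 + 7306 = $11157
Alice: $4454 × 3851/11157 = $1537.36
Bob: $4454 × 7306/11157 = $2916.64
= Alice: $1537.36, Bob: $2916.64

Alice: $1537.36, Bob: $2916.64


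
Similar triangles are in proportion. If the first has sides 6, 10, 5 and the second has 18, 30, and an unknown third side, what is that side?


Scale factor = 18/6 = 3
Missing side = 5 × 3
= 15.0

15.0


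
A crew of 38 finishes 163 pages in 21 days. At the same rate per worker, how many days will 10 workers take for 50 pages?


Days ∝ work / workers, so d₂ = d₁ × (m₁/m₂) × (w₂/w₁)
Workers factor (inverse): 38/10 = 3.8000
Work factor (direct): 50/163 ≈ 0.3067
d₂ = 21 × 38/10 × 50/163 = (21 × 38 × 50) / (10 × 163) = 39900/1630
≈ 24.48 days

24.48 days


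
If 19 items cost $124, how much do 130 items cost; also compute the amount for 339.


Direct proportion: y/x = constant
k = 124/19 ≈ 6.5263
y at x=130: k × 130 = 124 × 130 / 19 = 16120/19 ≈ 848.42
y at x=339: k × 339 = 124 × 339 / 19 = 42036/19 ≈ 2212.42
= 848.42 and 2212.42

848.42 and 2212.42


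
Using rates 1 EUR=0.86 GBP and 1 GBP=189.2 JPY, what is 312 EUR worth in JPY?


Step 1: 312 EUR × 0.86 = 268.32 GBP
Step 2: 268.32 GBP × 189.2 = 50766.14 JPY
Implied rate EUR→JPY = 0.86 × 189.2 = 162.7120
= 50766.14 JPY

50766.14 JPY


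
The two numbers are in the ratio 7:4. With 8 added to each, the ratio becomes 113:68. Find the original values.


Let A = 7k, B = 4k.
(7k + 8) / (4k + 8) = 113/68
Cross-multiply: 68(7k + 8) = 113(4k + 8)
476k + 544 = 452k + 904
476k - 452k = 904 - 544
24k = 360
k = 360/24 = 15
A = 7×15 = 105, B = 4×15 = 60
= A = 105, B = 60

A = 105, B = 60


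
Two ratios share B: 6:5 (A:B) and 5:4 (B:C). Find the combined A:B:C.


Match B: multiply A:B by 5 → 30:25
Multiply B:C by 5 → 25:20
Combined: 30:25:20
GCD = 5
= 6:5:4

6:5:4


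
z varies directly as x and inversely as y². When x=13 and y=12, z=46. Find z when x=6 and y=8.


z = k·x/y²
Solve for k using the known point: k = z·y²/x = 46×144/13 = 6624/13 ≈ 509.5385
Now evaluate at x=6, y=8:
z = k × 6 / 64 = (6624 × 6) / (13 × 64) = 39744/832
≈ 47.7692

47.7692


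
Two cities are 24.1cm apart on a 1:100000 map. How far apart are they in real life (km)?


Real distance = map distance × scale
= 24.1cm × 100000
= 2410000 cm = 24100.0 m
= 24.100 km

24.100 km


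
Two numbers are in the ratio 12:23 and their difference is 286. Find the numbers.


Let A = 12k, B = 23k.
23k - 12k = 286
11k = 286 → k = 286/11 = 26
A = 12×26 = 312, B = 23×26 = 598
= A = 312, B = 598

A = 312, B = 598


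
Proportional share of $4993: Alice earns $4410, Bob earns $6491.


Total income = 4410 + 6491 = $10901
Alice: $4993 × 4410/10901 = $2019.92
Bob: $4993 × 6491/10901 = $2973.08
= Alice: $2019.92, Bob: $2973.08

Alice: $2019.92, Bob: $2973.08


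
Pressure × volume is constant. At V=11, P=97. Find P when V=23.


Inverse proportion: x × y = constant
k = 11 × 97 = 1067
y₂ = k / 23 = 1067 / 23
= 46.39

46.39


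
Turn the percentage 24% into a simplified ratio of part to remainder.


24% means 24 parts out of 100; remainder = 76
Part : remainder = 24:76
GCD = 4
= 6:19

6:19


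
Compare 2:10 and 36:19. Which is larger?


2/10 = 0.2000
36/19 = 1.8947
0.2000 < 1.8947, so 2:10 is less
= 36:19

36:19


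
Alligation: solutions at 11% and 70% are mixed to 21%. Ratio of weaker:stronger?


Let x parts of 11% mix with y parts of 70%.
11x + 70y = 21(x + y)
11x + 70y = 21x + 21y
x(11 - 21) = y(21 - 70)
x/y = (70 - 21)/(21 - 11) = 49/10
Simplify: 49:10
= 49:10

49:10


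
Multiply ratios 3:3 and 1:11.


Compound ratio = (3×1) : (3×11)
= 3:33
GCD = 3
= 1:11

1:11


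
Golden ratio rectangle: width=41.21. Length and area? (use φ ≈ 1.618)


φ = (1 + √5) / 2 ≈ 1.618
Length = width × φ = 41.21 × 1.618 = 66.67778
≈ 66.68
Area = width × length = 41.21 × 66.67778 = 2747.7913138 ≈ 2747.79
= Length: 66.68, Area: 2747.79

Length: 66.68, Area: 2747.79


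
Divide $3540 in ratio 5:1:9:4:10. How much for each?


Total parts = 5 + 1 + 9 + 4 + 10 = 29
Part 1: 3540 × 5/29 = 610.34
Part 2: 3540 × 1/29 = 122.07
Part 3: 3540 × 9/29 = 1098.62
Part 4: 3540 × 4/29 = 488.28
Part 5: 3540 × 10/29 = 1220.69
= Part 1: $610.34, Part 2: $122.07, Part 3: $1098.62, Part 4: $488.28, Part 5: $1220.69

Part 1: $610.34, Part 2: $122.07, Part 3: $1098.62, Part 4: $488.28, Part 5: $1220.69


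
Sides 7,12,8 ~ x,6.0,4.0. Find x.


Scale factor = 6.0/12 = 0.5
Missing side = 7 × 0.5
= 3.5

3.5


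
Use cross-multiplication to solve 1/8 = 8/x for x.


Cross multiply: 1 × x = 8 × 8
1x = 64
x = 64 / 1
= 64.00

64.00


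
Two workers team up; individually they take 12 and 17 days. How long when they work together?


Rate of A = 1/12 per day
Rate of B = 1/17 per day
Combined rate = 1/12 + 1/17 = 29/204 ≈ 0.1422 per day
Days = 1 / combined rate = 204/29
≈ 7.03 days

7.03 days


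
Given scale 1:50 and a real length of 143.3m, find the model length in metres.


Model size = real / scale
= 143.3 / 50
= 2.8660 m

2.8660 m


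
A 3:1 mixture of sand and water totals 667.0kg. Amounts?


Total parts = 3 + 1 = 4
sand: 667.0 × 3/4 = 500.3kg
water: 667.0 × 1/4 = 166.8kg
= 500.3kg and 166.8kg

500.3kg and 166.8kg


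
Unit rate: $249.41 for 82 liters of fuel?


Unit rate = total / quantity
= 249.41 / 82
= $3.04 per unit

$3.04 per unit


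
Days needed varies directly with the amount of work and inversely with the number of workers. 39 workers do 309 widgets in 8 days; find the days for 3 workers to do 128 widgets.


Days ∝ work / workers, so d₂ = d₁ × (m₁/m₂) × (w₂/w₁)
Workers factor (inverse): 39/3 = 13.0000
Work factor (direct): 128/309 ≈ 0.4142
d₂ = 8 × 39/3 × 128/309 = (8 × 39 × 128) / (3 × 309) = 39936/927
≈ 43.08 days

43.08 days


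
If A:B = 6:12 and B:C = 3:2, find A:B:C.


Match B: multiply A:B by 3 → 18:36
Multiply B:C by 12 → 36:24
Combined: 18:36:24
GCD = 6
= 3:6:4

3:6:4


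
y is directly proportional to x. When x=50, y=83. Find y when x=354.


Direct proportion: y/x = constant
k = 83/50 = 1.6600
y₂ = k × 354 = 83 × 354 / 50 = 29382/50
= 587.64

587.64


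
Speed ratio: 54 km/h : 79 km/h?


Ratio = 54:79
GCD = 1
Simplified = 54:79
Time ratio (same distance) = 79:54
Speed ratio = 54:79

54:79


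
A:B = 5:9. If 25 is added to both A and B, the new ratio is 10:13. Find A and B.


Let A = 5k, B = 9k.
(5k + 25) / (9k + 25) = 10/13
Cross-multiply: 13(5k + 25) = 10(9k + 25)
65k + 325 = 90k + 250
65k - 90k = 250 - 325
-25k = -75
k = -75/-25 = 3
A = 5×3 = 15, B = 9×3 = 27
= A = 15, B = 27

A = 15, B = 27


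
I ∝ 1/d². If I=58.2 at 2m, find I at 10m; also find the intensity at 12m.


I₁d₁² = I₂d₂²
I at 10m = 58.2 × (2/10)² = 58.2 × 4/100 = 232.8/100 = 2.3280
I at 12m = 58.2 × (2/12)² = 58.2 × 4/144 = 232.8/144 ≈ 1.6167
= 2.3280 and 1.6167

2.3280 and 1.6167


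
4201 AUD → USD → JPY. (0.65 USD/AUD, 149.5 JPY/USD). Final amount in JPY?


Step 1: 4201 AUD × 0.65 = 2730.65 USD
Step 2: 2730.65 USD × 149.5 = 408232.18 JPY
Implied rate AUD→JPY = 0.65 × 149.5 = 97.1750
= 408232.18 JPY

408232.18 JPY


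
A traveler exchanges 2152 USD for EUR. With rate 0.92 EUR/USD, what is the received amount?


Amount × rate = 2152 × 0.92
= 1979.84 EUR

1979.84 EUR


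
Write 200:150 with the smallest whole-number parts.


GCD(200, 150) = 50
200/50 : 150/50
= 4:3

4:3


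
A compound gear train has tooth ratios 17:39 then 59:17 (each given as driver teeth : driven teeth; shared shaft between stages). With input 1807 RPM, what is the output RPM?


Stage 1: RPM_B = RPM_A × t_A/t_B = 1807 × 17/39 = 30719/39 ≈ 787.67
B and C share a shaft → RPM_C = RPM_B
Stage 2: RPM_D = RPM_C × t_C/t_D = RPM_A × (t_A×t_C)/(t_B×t_D)
Overall ratio = (17×59)/(39×17) = 1003/663
RPM_D = 1807 × 1003/663 = 1812421/663
≈ 2733.67 RPM

2733.67 RPM


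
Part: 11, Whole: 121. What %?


Percentage = (part / whole) × 100
= (11 / 121) × 100
≈ 9.09%

9.09%


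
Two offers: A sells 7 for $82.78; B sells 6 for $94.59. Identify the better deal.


Deal A: $82.78/7 = $11.8257/unit
Deal B: $94.59/6 = $15.7650/unit
A is cheaper per unit
= Deal A

Deal A


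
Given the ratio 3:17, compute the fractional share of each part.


Total parts = 3 + 17 = 20
First part: 3/20 = 3/20
Second part: 17/20 = 17/20
= 3/20 and 17/20

3/20 and 17/20


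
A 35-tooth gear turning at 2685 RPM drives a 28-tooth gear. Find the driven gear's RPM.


Gear ratio = 35:28 = 5:4
RPM_B = RPM_A × (teeth_A / teeth_B)
= 2685 × (35/28)
= 3356.3 RPM

3356.3 RPM


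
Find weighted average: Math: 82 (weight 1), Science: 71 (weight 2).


Numerator = 82×1 + 71×2
= 82 + 142
= 224
Total weight = 3
Weighted avg = 224/3
= 74.67

74.67


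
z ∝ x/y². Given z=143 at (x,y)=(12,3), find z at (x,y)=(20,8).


z = k·x/y²
Solve for k using the known point: k = z·y²/x = 143×9/12 = 1287/12 = 107.2500
Now evaluate at x=20, y=8:
z = k × 20 / 64 = (1287 × 20) / (12 × 64) = 25740/768
≈ 33.5156

33.5156


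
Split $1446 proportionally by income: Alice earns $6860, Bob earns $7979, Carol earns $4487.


Total income = 6860 + 7979 + 4487 = $19326
Alice: $1446 × 6860/19326 = $513.28
Bob: $1446 × 7979/19326 = $597.00
Carol: $1446 × 4487/19326 = $335.72
= Alice: $513.28, Bob: $597.00, Carol: $335.72

Alice: $513.28, Bob: $597.00, Carol: $335.72


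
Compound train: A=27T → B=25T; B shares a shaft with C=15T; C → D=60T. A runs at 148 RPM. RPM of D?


Stage 1: RPM_B = RPM_A × t_A/t_B = 148 × 27/25 = 3996/25 = 159.84
B and C share a shaft → RPM_C = RPM_B
Stage 2: RPM_D = RPM_C × t_C/t_D = RPM_A × (t_A×t_C)/(t_B×t_D)
Overall ratio = (27×15)/(25×60) = 405/1500
RPM_D = 148 × 405/1500 = 59940/1500
= 39.96 RPM

39.96 RPM


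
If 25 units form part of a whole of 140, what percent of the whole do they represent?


Percentage = (part / whole) × 100
= (25 / 140) × 100
≈ 17.86%

17.86%


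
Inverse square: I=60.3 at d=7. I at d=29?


I₁d₁² = I₂d₂²
I₂ = I₁ × (d₁/d₂)²
= 60.3 × (7/29)²
= 60.3 × 49/841
= 2954.7/841
≈ 3.5133

3.5133


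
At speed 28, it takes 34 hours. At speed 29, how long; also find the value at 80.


Inverse proportion: x × y = constant
k = 28 × 34 = 952
At x=29: k/29 = 32.83
At x=80: k/80 = 11.90
= 32.83 and 11.90

32.83 and 11.90


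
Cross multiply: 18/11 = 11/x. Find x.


Cross multiply: 18 × x = 11 × 11
18x = 121
x = 121 / 18
= 6.72

6.72


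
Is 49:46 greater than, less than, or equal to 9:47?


49/46 = 1.0652
9/47 = 0.1915
1.0652 > 0.1915, so 49:46 is greater
= greater than

greater than


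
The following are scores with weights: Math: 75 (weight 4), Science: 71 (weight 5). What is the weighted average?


Numerator = 75×4 + 71×5
= 300 + 355
= 655
Total weight = 9
Weighted avg = 655/9
= 72.78

72.78


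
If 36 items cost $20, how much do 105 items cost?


Direct proportion: y/x = constant
k = 20/36 ≈ 0.5556
y₂ = k × 105 = 20 × 105 / 36 = 2100/36
≈ 58.33

58.33


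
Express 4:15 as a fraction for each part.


Total parts = 4 + 15 = 19
First part: 4/19 = 4/19
Second part: 15/19 = 15/19
= 4/19 and 15/19

4/19 and 15/19


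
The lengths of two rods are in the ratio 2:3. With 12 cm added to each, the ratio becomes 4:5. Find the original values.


Let A = 2k, B = 3k.
(2k + 12) / (3k + 12) = 4/5
Cross-multiply: 5(2k + 12) = 4(3k + 12)
10k + 60 = 12k + 48
10k - 12k = 48 - 60
-2k = -12
k = -12/-2 = 6
A = 2×6 = 12, B = 3×6 = 18
= A = 12, B = 18

A = 12, B = 18


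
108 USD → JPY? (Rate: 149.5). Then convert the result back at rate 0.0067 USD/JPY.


Amount × rate = 108 × 149.5 = 16146.00 JPY
Round-trip: 16146.00 × 0.0067 = 108.18 USD
= 16146.00 JPY, then 108.18 USD

16146.00 JPY, then 108.18 USD


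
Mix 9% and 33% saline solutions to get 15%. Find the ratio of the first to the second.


Let x parts of 9% mix with y parts of 33%.
9x + 33y = 15(x + y)
9x + 33y = 15x + 15y
x(9 - 15) = y(15 - 33)
x/y = (33 - 15)/(15 - 9) = 18/6
Simplify: 3:1
= 3:1

3:1


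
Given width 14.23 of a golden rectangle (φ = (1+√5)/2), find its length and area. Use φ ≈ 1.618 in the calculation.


φ = (1 + √5) / 2 ≈ 1.618
Length = width × φ = 14.23 × 1.618 = 23.02414
≈ 23.02
Area = width × length = 14.23 × 23.02414 = 327.6335122 ≈ 327.63
= Length: 23.02, Area: 327.63

Length: 23.02, Area: 327.63


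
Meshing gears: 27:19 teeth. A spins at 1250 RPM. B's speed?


Gear ratio = 27:19 = 27:19
RPM_B = RPM_A × (teeth_A / teeth_B)
= 1250 × (27/19)
= 1776.3 RPM

1776.3 RPM


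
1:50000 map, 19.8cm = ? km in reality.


Real distance = map distance × scale
= 19.8cm × 50000
= 990000 cm = 9900.0 m
= 9.900 km

9.900 km


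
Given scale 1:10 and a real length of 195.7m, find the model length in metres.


Model size = real / scale
= 195.7 / 10
= 19.5700 m

19.5700 m


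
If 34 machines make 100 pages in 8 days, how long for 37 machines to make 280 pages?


Days ∝ work / workers, so d₂ = d₁ × (m₁/m₂) × (w₂/w₁)
Workers factor (inverse): 34/37 ≈ 0.9189
Work factor (direct): 280/100 = 2.8000
d₂ = 8 × 34/37 × 280/100 = (8 × 34 × 280) / (37 × 100) = 76160/3700
≈ 20.58 days

20.58 days


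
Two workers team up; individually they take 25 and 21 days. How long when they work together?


Rate of A = 1/25 per day
Rate of B = 1/21 per day
Combined rate = 1/25 + 1/21 = 46/525 ≈ 0.0876 per day
Days = 1 / combined rate = 525/46
≈ 11.41 days

11.41 days


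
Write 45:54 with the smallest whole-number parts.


GCD(45, 54) = 9
45/9 : 54/9
= 5:6

5:6


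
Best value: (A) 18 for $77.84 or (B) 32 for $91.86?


Deal A: $77.84/18 = $4.3244/unit
Deal B: $91.86/32 = $2.8706/unit
B is cheaper per unit
= Deal B

Deal B


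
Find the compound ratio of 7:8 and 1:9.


Compound ratio = (7×1) : (8×9)
= 7:72
GCD = 1
= 7:72

7:72


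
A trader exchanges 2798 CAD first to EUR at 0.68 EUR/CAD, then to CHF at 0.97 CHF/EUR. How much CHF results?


Step 1: 2798 CAD × 0.68 = 1902.64 EUR
Step 2: 1902.64 EUR × 0.97 = 1845.56 CHF
Implied rate CAD→CHF = 0.68 × 0.97 = 0.6596
= 1845.56 CHF

1845.56 CHF


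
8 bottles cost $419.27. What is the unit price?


Unit rate = total / quantity
= 419.27 / 8
= $52.41 per unit

$52.41 per unit


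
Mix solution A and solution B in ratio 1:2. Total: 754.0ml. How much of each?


Total parts = 1 + 2 = 3
solution A: 754.0 × 1/3 = 251.3ml
solution B: 754.0 × 2/3 = 502.7ml
= 251.3ml and 502.7ml

251.3ml and 502.7ml


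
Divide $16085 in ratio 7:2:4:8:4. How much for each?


Total parts = 7 + 2 + 4 + 8 + 4 = 25
Part 1: 16085 × 7/25 = 4503.80
Part 2: 16085 × 2/25 = 1286.80
Part 3: 16085 × 4/25 = 2573.60
Part 4: 16085 × 8/25 = 5147.20
Part 5: 16085 × 4/25 = 2573.60
= Part 1: $4503.80, Part 2: $1286.80, Part 3: $2573.60, Part 4: $5147.20, Part 5: $2573.60

Part 1: $4503.80, Part 2: $1286.80, Part 3: $2573.60, Part 4: $5147.20, Part 5: $2573.60


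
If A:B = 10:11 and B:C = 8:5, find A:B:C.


Match B: multiply A:B by 8 → 80:88
Multiply B:C by 11 → 88:55
Combined: 80:88:55
GCD = 1
= 80:88:55

80:88:55


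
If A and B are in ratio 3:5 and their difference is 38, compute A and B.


Let A = 3k, B = 5k.
5k - 3k = 38
2k = 38 → k = 38/2 = 19
A = 3×19 = 57, B = 5×19 = 95
= A = 57, B = 95

A = 57, B = 95


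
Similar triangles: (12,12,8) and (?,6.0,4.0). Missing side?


Scale factor = 6.0/12 = 0.5
Missing side = 12 × 0.5
= 6.0

6.0


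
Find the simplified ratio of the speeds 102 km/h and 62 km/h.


Ratio = 102:62
GCD = 2
Simplified = 51:31
Time ratio (same distance) = 31:51
Speed ratio = 51:31

51:31


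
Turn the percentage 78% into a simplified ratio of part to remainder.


78% means 78 parts out of 100; remainder = 22
Part : remainder = 78:22
GCD = 2
= 39:11

39:11


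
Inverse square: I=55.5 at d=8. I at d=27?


I₁d₁² = I₂d₂²
I₂ = I₁ × (d₁/d₂)²
= 55.5 × (8/27)²
= 55.5 × 64/729
= 3552/729
≈ 4.8724

4.8724


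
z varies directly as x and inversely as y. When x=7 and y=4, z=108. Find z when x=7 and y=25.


z = k·x/y
Solve for k using the known point: k = z·y/x = 108×4/7 = 432/7 ≈ 61.7143
Now evaluate at x=7, y=25:
z = k × 7 / 25 = (432 × 7) / (7 × 25) = 3024/175
= 17.2800

17.2800


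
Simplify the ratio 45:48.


GCD(45, 48) = 3
45/3 : 48/3
= 15:16

15:16


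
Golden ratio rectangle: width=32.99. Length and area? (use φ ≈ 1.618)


φ = (1 + √5) / 2 ≈ 1.618
Length = width × φ = 32.99 × 1.618 = 53.37782
≈ 53.38
Area = width × length = 32.99 × 53.37782 = 1760.9342818 ≈ 1760.93
= Length: 53.38, Area: 1760.93

Length: 53.38, Area: 1760.93


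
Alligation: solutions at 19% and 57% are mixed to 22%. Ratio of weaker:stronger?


Let x parts of 19% mix with y parts of 57%.
19x + 57y = 22(x + y)
19x + 57y = 22x + 22y
x(19 - 22) = y(22 - 57)
x/y = (57 - 22)/(22 - 19) = 35/3
Simplify: 35:3
= 35:3

35:3


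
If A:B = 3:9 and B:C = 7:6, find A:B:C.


Match B: multiply A:B by 7 → 21:63
Multiply B:C by 9 → 63:54
Combined: 21:63:54
GCD = 3
= 7:21:18

7:21:18


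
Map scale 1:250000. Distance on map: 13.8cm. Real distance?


Real distance = map distance × scale
= 13.8cm × 250000
= 3450000 cm = 34500.0 m
= 34.500 km

34.500 km


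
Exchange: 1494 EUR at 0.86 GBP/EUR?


Amount × rate = 1494 × 0.86
= 1284.84 GBP

1284.84 GBP


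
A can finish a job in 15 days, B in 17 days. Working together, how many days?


Rate of A = 1/15 per day
Rate of B = 1/17 per day
Combined rate = 1/15 + 1/17 = 32/255 ≈ 0.1255 per day
Days = 1 / combined rate = 255/32
≈ 7.97 days

7.97 days


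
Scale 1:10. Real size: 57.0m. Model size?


Model size = real / scale
= 57.0 / 10
= 5.7000 m

5.7000 m


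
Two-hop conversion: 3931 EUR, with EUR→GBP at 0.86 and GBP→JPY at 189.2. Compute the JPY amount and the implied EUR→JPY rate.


Step 1: 3931 EUR × 0.86 = 3380.66 GBP
Step 2: 3380.66 GBP × 189.2 = 639620.87 JPY
Implied rate EUR→JPY = 0.86 × 189.2 = 162.7120
= 639620.87 JPY; implied rate 162.7120 JPY/EUR

639620.87 JPY; implied rate 162.7120 JPY/EUR


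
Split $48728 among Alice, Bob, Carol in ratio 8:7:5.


Total parts = 8 + 7 + 5 = 20
Alice: 48728 × 8/20 = 19491.20
Bob: 48728 × 7/20 = 17054.80
Carol: 48728 × 5/20 = 12182.00
= Alice: $19491.20, Bob: $17054.80, Carol: $12182.00

Alice: $19491.20, Bob: $17054.80, Carol: $12182.00


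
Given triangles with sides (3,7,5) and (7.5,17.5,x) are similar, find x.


Scale factor = 7.5/3 = 2.5
Missing side = 5 × 2.5
= 12.5

12.5


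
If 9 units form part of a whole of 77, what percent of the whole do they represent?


Percentage = (part / whole) × 100
= (9 / 77) × 100
≈ 11.69%

11.69%


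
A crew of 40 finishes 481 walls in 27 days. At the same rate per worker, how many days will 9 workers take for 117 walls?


Days ∝ work / workers, so d₂ = d₁ × (m₁/m₂) × (w₂/w₁)
Workers factor (inverse): 40/9 ≈ 4.4444
Work factor (direct): 117/481 ≈ 0.2432
d₂ = 27 × 40/9 × 117/481 = (27 × 40 × 117) / (9 × 481) = 126360/4329
≈ 29.19 days

29.19 days


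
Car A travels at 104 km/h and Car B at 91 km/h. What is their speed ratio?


Ratio = 104:91
GCD = 13
Simplified = 8:7
Time ratio (same distance) = 7:8
Speed ratio = 8:7

8:7


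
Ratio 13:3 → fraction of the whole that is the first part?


Total parts = 13 + 3 = 16
First part: 13/16 = 13/16
= 13/16

13/16


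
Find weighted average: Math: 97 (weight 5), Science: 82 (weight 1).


Numerator = 97×5 + 82×1
= 485 + 82
= 567
Total weight = 6
Weighted avg = 567/6
= 94.50

94.50


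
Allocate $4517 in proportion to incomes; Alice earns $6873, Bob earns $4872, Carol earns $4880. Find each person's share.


Total income = 6873 + 4872 + 4880 = $16625
Alice: $4517 × 6873/16625 = $1867.39
Bob: $4517 × 4872/16625 = $1323.72
Carol: $4517 × 4880/16625 = $1325.89
= Alice: $1867.39, Bob: $1323.72, Carol: $1325.89

Alice: $1867.39, Bob: $1323.72, Carol: $1325.89


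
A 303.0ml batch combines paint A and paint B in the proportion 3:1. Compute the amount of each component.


Total parts = 3 + 1 = 4
paint A: 303.0 × 3/4 = 227.3ml
paint B: 303.0 × 1/4 = 75.8ml
= 227.3ml and 75.8ml

227.3ml and 75.8ml


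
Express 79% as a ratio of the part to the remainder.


79% means 79 parts out of 100; remainder = 21
Part : remainder = 79:21
GCD = 1
= 79:21

79:21


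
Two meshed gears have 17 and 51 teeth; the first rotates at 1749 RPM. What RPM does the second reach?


Gear ratio = 17:51 = 1:3
RPM_B = RPM_A × (teeth_A / teeth_B)
= 1749 × (17/51)
= 583.0 RPM

583.0 RPM


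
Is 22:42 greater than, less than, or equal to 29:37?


22/42 = 0.5238
29/37 = 0.7838
0.5238 < 0.7838, so 22:42 is less
= less than

less than


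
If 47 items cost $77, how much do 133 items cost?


Direct proportion: y/x = constant
k = 77/47 ≈ 1.6383
y₂ = k × 133 = 77 × 133 / 47 = 10241/47
≈ 217.89

217.89


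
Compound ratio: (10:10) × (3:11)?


Compound ratio = (10×3) : (10×11)
= 30:110
GCD = 10
= 3:11

3:11


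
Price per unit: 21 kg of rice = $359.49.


Unit rate = total / quantity
= 359.49 / 21
= $17.12 per unit

$17.12 per unit


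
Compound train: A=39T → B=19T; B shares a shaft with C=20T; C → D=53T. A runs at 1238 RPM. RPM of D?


Stage 1: RPM_B = RPM_A × t_A/t_B = 1238 × 39/19 = 48282/19 ≈ 2541.16
B and C share a shaft → RPM_C = RPM_B
Stage 2: RPM_D = RPM_C × t_C/t_D = RPM_A × (t_A×t_C)/(t_B×t_D)
Overall ratio = (39×20)/(19×53) = 780/1007
RPM_D = 1238 × 780/1007 = 965640/1007
≈ 958.93 RPM

958.93 RPM
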